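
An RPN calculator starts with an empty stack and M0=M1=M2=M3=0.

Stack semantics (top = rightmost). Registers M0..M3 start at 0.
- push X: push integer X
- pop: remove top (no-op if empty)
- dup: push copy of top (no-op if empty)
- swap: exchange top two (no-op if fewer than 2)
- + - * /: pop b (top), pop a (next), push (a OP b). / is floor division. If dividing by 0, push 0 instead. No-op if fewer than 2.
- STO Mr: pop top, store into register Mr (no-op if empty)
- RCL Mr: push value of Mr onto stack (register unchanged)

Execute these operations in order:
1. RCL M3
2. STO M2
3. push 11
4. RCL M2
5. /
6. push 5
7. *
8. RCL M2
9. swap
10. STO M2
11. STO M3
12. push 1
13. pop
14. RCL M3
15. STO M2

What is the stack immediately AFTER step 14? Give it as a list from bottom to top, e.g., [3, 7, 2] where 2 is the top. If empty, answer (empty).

After op 1 (RCL M3): stack=[0] mem=[0,0,0,0]
After op 2 (STO M2): stack=[empty] mem=[0,0,0,0]
After op 3 (push 11): stack=[11] mem=[0,0,0,0]
After op 4 (RCL M2): stack=[11,0] mem=[0,0,0,0]
After op 5 (/): stack=[0] mem=[0,0,0,0]
After op 6 (push 5): stack=[0,5] mem=[0,0,0,0]
After op 7 (*): stack=[0] mem=[0,0,0,0]
After op 8 (RCL M2): stack=[0,0] mem=[0,0,0,0]
After op 9 (swap): stack=[0,0] mem=[0,0,0,0]
After op 10 (STO M2): stack=[0] mem=[0,0,0,0]
After op 11 (STO M3): stack=[empty] mem=[0,0,0,0]
After op 12 (push 1): stack=[1] mem=[0,0,0,0]
After op 13 (pop): stack=[empty] mem=[0,0,0,0]
After op 14 (RCL M3): stack=[0] mem=[0,0,0,0]

[0]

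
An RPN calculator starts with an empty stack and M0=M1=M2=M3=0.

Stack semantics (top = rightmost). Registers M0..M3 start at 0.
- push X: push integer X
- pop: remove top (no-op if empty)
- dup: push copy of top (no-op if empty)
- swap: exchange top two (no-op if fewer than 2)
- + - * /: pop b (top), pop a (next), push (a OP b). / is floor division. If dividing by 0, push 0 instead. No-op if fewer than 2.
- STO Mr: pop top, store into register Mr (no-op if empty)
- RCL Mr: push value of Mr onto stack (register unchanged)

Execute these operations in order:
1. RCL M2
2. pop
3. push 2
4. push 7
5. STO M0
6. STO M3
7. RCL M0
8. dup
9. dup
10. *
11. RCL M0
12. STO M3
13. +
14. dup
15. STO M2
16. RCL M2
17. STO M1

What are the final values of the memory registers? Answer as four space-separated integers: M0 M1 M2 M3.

Answer: 7 56 56 7

Derivation:
After op 1 (RCL M2): stack=[0] mem=[0,0,0,0]
After op 2 (pop): stack=[empty] mem=[0,0,0,0]
After op 3 (push 2): stack=[2] mem=[0,0,0,0]
After op 4 (push 7): stack=[2,7] mem=[0,0,0,0]
After op 5 (STO M0): stack=[2] mem=[7,0,0,0]
After op 6 (STO M3): stack=[empty] mem=[7,0,0,2]
After op 7 (RCL M0): stack=[7] mem=[7,0,0,2]
After op 8 (dup): stack=[7,7] mem=[7,0,0,2]
After op 9 (dup): stack=[7,7,7] mem=[7,0,0,2]
After op 10 (*): stack=[7,49] mem=[7,0,0,2]
After op 11 (RCL M0): stack=[7,49,7] mem=[7,0,0,2]
After op 12 (STO M3): stack=[7,49] mem=[7,0,0,7]
After op 13 (+): stack=[56] mem=[7,0,0,7]
After op 14 (dup): stack=[56,56] mem=[7,0,0,7]
After op 15 (STO M2): stack=[56] mem=[7,0,56,7]
After op 16 (RCL M2): stack=[56,56] mem=[7,0,56,7]
After op 17 (STO M1): stack=[56] mem=[7,56,56,7]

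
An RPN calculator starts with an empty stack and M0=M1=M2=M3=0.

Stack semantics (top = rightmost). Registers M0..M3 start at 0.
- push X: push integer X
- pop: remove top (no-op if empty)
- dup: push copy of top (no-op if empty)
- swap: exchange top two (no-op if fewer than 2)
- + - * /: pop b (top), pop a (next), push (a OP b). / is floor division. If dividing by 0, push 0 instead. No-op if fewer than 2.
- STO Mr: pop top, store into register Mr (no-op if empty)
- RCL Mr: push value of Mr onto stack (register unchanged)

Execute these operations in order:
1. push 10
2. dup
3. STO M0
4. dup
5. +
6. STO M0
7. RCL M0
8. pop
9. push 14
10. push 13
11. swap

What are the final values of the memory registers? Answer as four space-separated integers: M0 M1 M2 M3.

After op 1 (push 10): stack=[10] mem=[0,0,0,0]
After op 2 (dup): stack=[10,10] mem=[0,0,0,0]
After op 3 (STO M0): stack=[10] mem=[10,0,0,0]
After op 4 (dup): stack=[10,10] mem=[10,0,0,0]
After op 5 (+): stack=[20] mem=[10,0,0,0]
After op 6 (STO M0): stack=[empty] mem=[20,0,0,0]
After op 7 (RCL M0): stack=[20] mem=[20,0,0,0]
After op 8 (pop): stack=[empty] mem=[20,0,0,0]
After op 9 (push 14): stack=[14] mem=[20,0,0,0]
After op 10 (push 13): stack=[14,13] mem=[20,0,0,0]
After op 11 (swap): stack=[13,14] mem=[20,0,0,0]

Answer: 20 0 0 0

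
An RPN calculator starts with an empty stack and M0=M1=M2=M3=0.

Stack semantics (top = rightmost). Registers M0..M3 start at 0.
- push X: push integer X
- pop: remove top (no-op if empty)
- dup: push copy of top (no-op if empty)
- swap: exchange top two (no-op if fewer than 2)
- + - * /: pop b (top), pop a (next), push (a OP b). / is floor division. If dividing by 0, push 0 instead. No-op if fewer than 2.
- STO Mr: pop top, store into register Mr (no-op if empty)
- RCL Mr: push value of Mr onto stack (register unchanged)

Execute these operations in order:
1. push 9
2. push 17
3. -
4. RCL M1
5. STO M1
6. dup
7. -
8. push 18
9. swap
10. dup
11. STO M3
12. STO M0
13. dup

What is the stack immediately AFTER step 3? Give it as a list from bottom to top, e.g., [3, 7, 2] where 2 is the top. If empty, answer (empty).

After op 1 (push 9): stack=[9] mem=[0,0,0,0]
After op 2 (push 17): stack=[9,17] mem=[0,0,0,0]
After op 3 (-): stack=[-8] mem=[0,0,0,0]

[-8]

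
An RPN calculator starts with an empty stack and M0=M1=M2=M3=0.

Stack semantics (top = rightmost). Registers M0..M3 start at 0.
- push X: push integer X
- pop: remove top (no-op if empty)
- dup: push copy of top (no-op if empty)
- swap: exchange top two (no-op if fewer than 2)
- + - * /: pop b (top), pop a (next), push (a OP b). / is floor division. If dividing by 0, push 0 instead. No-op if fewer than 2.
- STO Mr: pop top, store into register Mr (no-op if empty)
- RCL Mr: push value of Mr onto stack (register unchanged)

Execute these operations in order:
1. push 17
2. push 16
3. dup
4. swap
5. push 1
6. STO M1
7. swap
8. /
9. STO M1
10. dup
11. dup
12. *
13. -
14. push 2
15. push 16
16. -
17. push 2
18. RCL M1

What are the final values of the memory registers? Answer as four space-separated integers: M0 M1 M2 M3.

Answer: 0 1 0 0

Derivation:
After op 1 (push 17): stack=[17] mem=[0,0,0,0]
After op 2 (push 16): stack=[17,16] mem=[0,0,0,0]
After op 3 (dup): stack=[17,16,16] mem=[0,0,0,0]
After op 4 (swap): stack=[17,16,16] mem=[0,0,0,0]
After op 5 (push 1): stack=[17,16,16,1] mem=[0,0,0,0]
After op 6 (STO M1): stack=[17,16,16] mem=[0,1,0,0]
After op 7 (swap): stack=[17,16,16] mem=[0,1,0,0]
After op 8 (/): stack=[17,1] mem=[0,1,0,0]
After op 9 (STO M1): stack=[17] mem=[0,1,0,0]
After op 10 (dup): stack=[17,17] mem=[0,1,0,0]
After op 11 (dup): stack=[17,17,17] mem=[0,1,0,0]
After op 12 (*): stack=[17,289] mem=[0,1,0,0]
After op 13 (-): stack=[-272] mem=[0,1,0,0]
After op 14 (push 2): stack=[-272,2] mem=[0,1,0,0]
After op 15 (push 16): stack=[-272,2,16] mem=[0,1,0,0]
After op 16 (-): stack=[-272,-14] mem=[0,1,0,0]
After op 17 (push 2): stack=[-272,-14,2] mem=[0,1,0,0]
After op 18 (RCL M1): stack=[-272,-14,2,1] mem=[0,1,0,0]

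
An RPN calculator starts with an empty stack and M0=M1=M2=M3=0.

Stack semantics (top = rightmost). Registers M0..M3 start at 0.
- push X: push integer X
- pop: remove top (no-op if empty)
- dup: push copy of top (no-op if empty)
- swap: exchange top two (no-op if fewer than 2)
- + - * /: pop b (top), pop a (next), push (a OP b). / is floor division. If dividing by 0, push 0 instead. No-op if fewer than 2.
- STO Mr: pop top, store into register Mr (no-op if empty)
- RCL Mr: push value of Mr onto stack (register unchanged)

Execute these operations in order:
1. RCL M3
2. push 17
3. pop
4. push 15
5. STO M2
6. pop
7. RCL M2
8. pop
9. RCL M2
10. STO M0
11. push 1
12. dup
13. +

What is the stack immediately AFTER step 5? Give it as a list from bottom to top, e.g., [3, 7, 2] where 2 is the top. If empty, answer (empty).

After op 1 (RCL M3): stack=[0] mem=[0,0,0,0]
After op 2 (push 17): stack=[0,17] mem=[0,0,0,0]
After op 3 (pop): stack=[0] mem=[0,0,0,0]
After op 4 (push 15): stack=[0,15] mem=[0,0,0,0]
After op 5 (STO M2): stack=[0] mem=[0,0,15,0]

[0]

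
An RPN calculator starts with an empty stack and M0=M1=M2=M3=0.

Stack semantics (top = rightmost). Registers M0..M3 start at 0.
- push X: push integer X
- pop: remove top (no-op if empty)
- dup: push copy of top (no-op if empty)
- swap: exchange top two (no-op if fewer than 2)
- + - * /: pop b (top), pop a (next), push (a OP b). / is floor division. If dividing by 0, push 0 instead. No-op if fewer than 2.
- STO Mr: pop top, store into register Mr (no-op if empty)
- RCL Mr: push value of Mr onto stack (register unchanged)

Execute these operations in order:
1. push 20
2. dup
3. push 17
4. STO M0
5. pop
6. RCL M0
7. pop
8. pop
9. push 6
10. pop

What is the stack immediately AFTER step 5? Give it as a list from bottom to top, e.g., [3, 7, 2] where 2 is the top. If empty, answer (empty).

After op 1 (push 20): stack=[20] mem=[0,0,0,0]
After op 2 (dup): stack=[20,20] mem=[0,0,0,0]
After op 3 (push 17): stack=[20,20,17] mem=[0,0,0,0]
After op 4 (STO M0): stack=[20,20] mem=[17,0,0,0]
After op 5 (pop): stack=[20] mem=[17,0,0,0]

[20]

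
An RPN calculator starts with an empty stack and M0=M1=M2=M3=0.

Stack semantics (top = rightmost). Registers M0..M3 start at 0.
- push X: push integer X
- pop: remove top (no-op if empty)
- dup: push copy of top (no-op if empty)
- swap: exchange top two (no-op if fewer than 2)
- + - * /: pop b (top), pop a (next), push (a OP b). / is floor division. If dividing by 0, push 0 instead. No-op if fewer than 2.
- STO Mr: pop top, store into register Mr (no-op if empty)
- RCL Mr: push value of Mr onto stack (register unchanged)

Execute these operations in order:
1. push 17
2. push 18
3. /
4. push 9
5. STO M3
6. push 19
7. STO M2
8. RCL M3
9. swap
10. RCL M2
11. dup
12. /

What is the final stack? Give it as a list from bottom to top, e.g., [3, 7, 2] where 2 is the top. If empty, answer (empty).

Answer: [9, 0, 1]

Derivation:
After op 1 (push 17): stack=[17] mem=[0,0,0,0]
After op 2 (push 18): stack=[17,18] mem=[0,0,0,0]
After op 3 (/): stack=[0] mem=[0,0,0,0]
After op 4 (push 9): stack=[0,9] mem=[0,0,0,0]
After op 5 (STO M3): stack=[0] mem=[0,0,0,9]
After op 6 (push 19): stack=[0,19] mem=[0,0,0,9]
After op 7 (STO M2): stack=[0] mem=[0,0,19,9]
After op 8 (RCL M3): stack=[0,9] mem=[0,0,19,9]
After op 9 (swap): stack=[9,0] mem=[0,0,19,9]
After op 10 (RCL M2): stack=[9,0,19] mem=[0,0,19,9]
After op 11 (dup): stack=[9,0,19,19] mem=[0,0,19,9]
After op 12 (/): stack=[9,0,1] mem=[0,0,19,9]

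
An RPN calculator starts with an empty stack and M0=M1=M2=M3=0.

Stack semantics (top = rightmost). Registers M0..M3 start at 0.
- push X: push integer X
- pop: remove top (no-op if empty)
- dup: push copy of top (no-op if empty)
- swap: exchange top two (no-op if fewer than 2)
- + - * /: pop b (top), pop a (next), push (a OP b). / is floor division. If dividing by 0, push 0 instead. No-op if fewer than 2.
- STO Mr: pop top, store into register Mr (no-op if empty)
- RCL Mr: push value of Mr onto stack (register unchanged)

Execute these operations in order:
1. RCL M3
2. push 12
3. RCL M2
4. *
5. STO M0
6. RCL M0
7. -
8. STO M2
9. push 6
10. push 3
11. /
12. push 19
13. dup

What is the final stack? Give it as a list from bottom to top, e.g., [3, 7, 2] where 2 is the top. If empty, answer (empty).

Answer: [2, 19, 19]

Derivation:
After op 1 (RCL M3): stack=[0] mem=[0,0,0,0]
After op 2 (push 12): stack=[0,12] mem=[0,0,0,0]
After op 3 (RCL M2): stack=[0,12,0] mem=[0,0,0,0]
After op 4 (*): stack=[0,0] mem=[0,0,0,0]
After op 5 (STO M0): stack=[0] mem=[0,0,0,0]
After op 6 (RCL M0): stack=[0,0] mem=[0,0,0,0]
After op 7 (-): stack=[0] mem=[0,0,0,0]
After op 8 (STO M2): stack=[empty] mem=[0,0,0,0]
After op 9 (push 6): stack=[6] mem=[0,0,0,0]
After op 10 (push 3): stack=[6,3] mem=[0,0,0,0]
After op 11 (/): stack=[2] mem=[0,0,0,0]
After op 12 (push 19): stack=[2,19] mem=[0,0,0,0]
After op 13 (dup): stack=[2,19,19] mem=[0,0,0,0]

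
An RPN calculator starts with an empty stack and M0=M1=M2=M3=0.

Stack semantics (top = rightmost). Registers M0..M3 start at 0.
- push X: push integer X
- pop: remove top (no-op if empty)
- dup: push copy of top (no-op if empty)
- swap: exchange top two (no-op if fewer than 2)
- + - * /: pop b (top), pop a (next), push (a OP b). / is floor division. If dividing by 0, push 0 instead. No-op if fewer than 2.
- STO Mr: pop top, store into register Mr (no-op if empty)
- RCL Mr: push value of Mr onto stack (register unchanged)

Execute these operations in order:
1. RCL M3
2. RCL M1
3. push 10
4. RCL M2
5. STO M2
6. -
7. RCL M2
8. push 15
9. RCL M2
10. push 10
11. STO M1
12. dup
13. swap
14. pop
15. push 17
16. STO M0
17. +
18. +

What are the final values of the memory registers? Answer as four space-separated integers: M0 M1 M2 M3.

Answer: 17 10 0 0

Derivation:
After op 1 (RCL M3): stack=[0] mem=[0,0,0,0]
After op 2 (RCL M1): stack=[0,0] mem=[0,0,0,0]
After op 3 (push 10): stack=[0,0,10] mem=[0,0,0,0]
After op 4 (RCL M2): stack=[0,0,10,0] mem=[0,0,0,0]
After op 5 (STO M2): stack=[0,0,10] mem=[0,0,0,0]
After op 6 (-): stack=[0,-10] mem=[0,0,0,0]
After op 7 (RCL M2): stack=[0,-10,0] mem=[0,0,0,0]
After op 8 (push 15): stack=[0,-10,0,15] mem=[0,0,0,0]
After op 9 (RCL M2): stack=[0,-10,0,15,0] mem=[0,0,0,0]
After op 10 (push 10): stack=[0,-10,0,15,0,10] mem=[0,0,0,0]
After op 11 (STO M1): stack=[0,-10,0,15,0] mem=[0,10,0,0]
After op 12 (dup): stack=[0,-10,0,15,0,0] mem=[0,10,0,0]
After op 13 (swap): stack=[0,-10,0,15,0,0] mem=[0,10,0,0]
After op 14 (pop): stack=[0,-10,0,15,0] mem=[0,10,0,0]
After op 15 (push 17): stack=[0,-10,0,15,0,17] mem=[0,10,0,0]
After op 16 (STO M0): stack=[0,-10,0,15,0] mem=[17,10,0,0]
After op 17 (+): stack=[0,-10,0,15] mem=[17,10,0,0]
After op 18 (+): stack=[0,-10,15] mem=[17,10,0,0]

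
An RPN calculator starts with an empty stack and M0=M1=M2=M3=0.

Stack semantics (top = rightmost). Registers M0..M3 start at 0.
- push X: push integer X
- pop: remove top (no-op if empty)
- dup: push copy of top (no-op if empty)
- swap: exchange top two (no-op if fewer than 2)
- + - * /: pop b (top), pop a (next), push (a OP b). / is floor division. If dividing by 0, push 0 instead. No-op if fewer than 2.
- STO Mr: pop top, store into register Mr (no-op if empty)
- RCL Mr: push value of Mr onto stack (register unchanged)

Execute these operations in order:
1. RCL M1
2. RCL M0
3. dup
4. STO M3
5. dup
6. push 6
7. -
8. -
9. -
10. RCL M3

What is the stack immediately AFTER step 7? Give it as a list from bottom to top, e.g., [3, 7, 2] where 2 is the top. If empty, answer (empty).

After op 1 (RCL M1): stack=[0] mem=[0,0,0,0]
After op 2 (RCL M0): stack=[0,0] mem=[0,0,0,0]
After op 3 (dup): stack=[0,0,0] mem=[0,0,0,0]
After op 4 (STO M3): stack=[0,0] mem=[0,0,0,0]
After op 5 (dup): stack=[0,0,0] mem=[0,0,0,0]
After op 6 (push 6): stack=[0,0,0,6] mem=[0,0,0,0]
After op 7 (-): stack=[0,0,-6] mem=[0,0,0,0]

[0, 0, -6]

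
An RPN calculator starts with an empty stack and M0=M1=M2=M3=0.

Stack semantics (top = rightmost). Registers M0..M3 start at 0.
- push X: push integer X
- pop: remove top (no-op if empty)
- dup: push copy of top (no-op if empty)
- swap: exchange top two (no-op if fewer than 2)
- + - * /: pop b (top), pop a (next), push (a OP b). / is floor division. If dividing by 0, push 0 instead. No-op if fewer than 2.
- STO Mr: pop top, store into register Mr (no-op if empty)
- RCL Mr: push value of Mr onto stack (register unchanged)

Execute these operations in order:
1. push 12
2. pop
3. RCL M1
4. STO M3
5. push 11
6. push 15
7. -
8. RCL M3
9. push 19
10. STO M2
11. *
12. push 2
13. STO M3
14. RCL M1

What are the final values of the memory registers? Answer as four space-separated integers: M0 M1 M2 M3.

Answer: 0 0 19 2

Derivation:
After op 1 (push 12): stack=[12] mem=[0,0,0,0]
After op 2 (pop): stack=[empty] mem=[0,0,0,0]
After op 3 (RCL M1): stack=[0] mem=[0,0,0,0]
After op 4 (STO M3): stack=[empty] mem=[0,0,0,0]
After op 5 (push 11): stack=[11] mem=[0,0,0,0]
After op 6 (push 15): stack=[11,15] mem=[0,0,0,0]
After op 7 (-): stack=[-4] mem=[0,0,0,0]
After op 8 (RCL M3): stack=[-4,0] mem=[0,0,0,0]
After op 9 (push 19): stack=[-4,0,19] mem=[0,0,0,0]
After op 10 (STO M2): stack=[-4,0] mem=[0,0,19,0]
After op 11 (*): stack=[0] mem=[0,0,19,0]
After op 12 (push 2): stack=[0,2] mem=[0,0,19,0]
After op 13 (STO M3): stack=[0] mem=[0,0,19,2]
After op 14 (RCL M1): stack=[0,0] mem=[0,0,19,2]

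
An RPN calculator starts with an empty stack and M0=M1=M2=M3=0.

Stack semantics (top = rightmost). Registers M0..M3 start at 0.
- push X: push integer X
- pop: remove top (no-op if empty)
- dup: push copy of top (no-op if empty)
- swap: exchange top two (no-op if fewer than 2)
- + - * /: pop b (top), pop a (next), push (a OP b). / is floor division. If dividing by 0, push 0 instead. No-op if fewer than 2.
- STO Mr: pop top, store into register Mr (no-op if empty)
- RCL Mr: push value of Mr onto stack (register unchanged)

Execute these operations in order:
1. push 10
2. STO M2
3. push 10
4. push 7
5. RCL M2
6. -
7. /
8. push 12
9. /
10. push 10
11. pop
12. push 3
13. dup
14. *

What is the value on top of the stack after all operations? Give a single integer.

Answer: 9

Derivation:
After op 1 (push 10): stack=[10] mem=[0,0,0,0]
After op 2 (STO M2): stack=[empty] mem=[0,0,10,0]
After op 3 (push 10): stack=[10] mem=[0,0,10,0]
After op 4 (push 7): stack=[10,7] mem=[0,0,10,0]
After op 5 (RCL M2): stack=[10,7,10] mem=[0,0,10,0]
After op 6 (-): stack=[10,-3] mem=[0,0,10,0]
After op 7 (/): stack=[-4] mem=[0,0,10,0]
After op 8 (push 12): stack=[-4,12] mem=[0,0,10,0]
After op 9 (/): stack=[-1] mem=[0,0,10,0]
After op 10 (push 10): stack=[-1,10] mem=[0,0,10,0]
After op 11 (pop): stack=[-1] mem=[0,0,10,0]
After op 12 (push 3): stack=[-1,3] mem=[0,0,10,0]
After op 13 (dup): stack=[-1,3,3] mem=[0,0,10,0]
After op 14 (*): stack=[-1,9] mem=[0,0,10,0]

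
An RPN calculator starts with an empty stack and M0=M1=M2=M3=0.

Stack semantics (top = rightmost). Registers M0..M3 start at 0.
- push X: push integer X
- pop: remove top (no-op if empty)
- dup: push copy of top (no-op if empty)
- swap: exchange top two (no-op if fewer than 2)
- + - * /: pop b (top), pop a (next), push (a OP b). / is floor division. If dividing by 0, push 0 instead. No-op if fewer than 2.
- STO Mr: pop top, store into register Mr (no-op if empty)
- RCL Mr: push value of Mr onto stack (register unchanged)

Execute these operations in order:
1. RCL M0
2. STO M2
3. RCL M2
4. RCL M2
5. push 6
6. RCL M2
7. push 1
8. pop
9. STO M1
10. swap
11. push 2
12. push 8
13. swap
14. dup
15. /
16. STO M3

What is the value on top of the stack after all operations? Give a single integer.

After op 1 (RCL M0): stack=[0] mem=[0,0,0,0]
After op 2 (STO M2): stack=[empty] mem=[0,0,0,0]
After op 3 (RCL M2): stack=[0] mem=[0,0,0,0]
After op 4 (RCL M2): stack=[0,0] mem=[0,0,0,0]
After op 5 (push 6): stack=[0,0,6] mem=[0,0,0,0]
After op 6 (RCL M2): stack=[0,0,6,0] mem=[0,0,0,0]
After op 7 (push 1): stack=[0,0,6,0,1] mem=[0,0,0,0]
After op 8 (pop): stack=[0,0,6,0] mem=[0,0,0,0]
After op 9 (STO M1): stack=[0,0,6] mem=[0,0,0,0]
After op 10 (swap): stack=[0,6,0] mem=[0,0,0,0]
After op 11 (push 2): stack=[0,6,0,2] mem=[0,0,0,0]
After op 12 (push 8): stack=[0,6,0,2,8] mem=[0,0,0,0]
After op 13 (swap): stack=[0,6,0,8,2] mem=[0,0,0,0]
After op 14 (dup): stack=[0,6,0,8,2,2] mem=[0,0,0,0]
After op 15 (/): stack=[0,6,0,8,1] mem=[0,0,0,0]
After op 16 (STO M3): stack=[0,6,0,8] mem=[0,0,0,1]

Answer: 8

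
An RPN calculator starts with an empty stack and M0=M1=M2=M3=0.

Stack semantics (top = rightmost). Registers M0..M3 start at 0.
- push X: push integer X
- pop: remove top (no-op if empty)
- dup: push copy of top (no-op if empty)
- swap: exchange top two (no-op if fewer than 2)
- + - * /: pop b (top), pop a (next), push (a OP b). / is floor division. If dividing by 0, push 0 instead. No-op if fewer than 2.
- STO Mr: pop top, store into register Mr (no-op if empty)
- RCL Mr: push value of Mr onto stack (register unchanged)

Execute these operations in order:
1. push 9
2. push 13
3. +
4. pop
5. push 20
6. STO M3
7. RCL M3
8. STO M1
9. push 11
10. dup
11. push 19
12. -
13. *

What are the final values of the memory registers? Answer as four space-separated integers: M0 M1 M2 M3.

Answer: 0 20 0 20

Derivation:
After op 1 (push 9): stack=[9] mem=[0,0,0,0]
After op 2 (push 13): stack=[9,13] mem=[0,0,0,0]
After op 3 (+): stack=[22] mem=[0,0,0,0]
After op 4 (pop): stack=[empty] mem=[0,0,0,0]
After op 5 (push 20): stack=[20] mem=[0,0,0,0]
After op 6 (STO M3): stack=[empty] mem=[0,0,0,20]
After op 7 (RCL M3): stack=[20] mem=[0,0,0,20]
After op 8 (STO M1): stack=[empty] mem=[0,20,0,20]
After op 9 (push 11): stack=[11] mem=[0,20,0,20]
After op 10 (dup): stack=[11,11] mem=[0,20,0,20]
After op 11 (push 19): stack=[11,11,19] mem=[0,20,0,20]
After op 12 (-): stack=[11,-8] mem=[0,20,0,20]
After op 13 (*): stack=[-88] mem=[0,20,0,20]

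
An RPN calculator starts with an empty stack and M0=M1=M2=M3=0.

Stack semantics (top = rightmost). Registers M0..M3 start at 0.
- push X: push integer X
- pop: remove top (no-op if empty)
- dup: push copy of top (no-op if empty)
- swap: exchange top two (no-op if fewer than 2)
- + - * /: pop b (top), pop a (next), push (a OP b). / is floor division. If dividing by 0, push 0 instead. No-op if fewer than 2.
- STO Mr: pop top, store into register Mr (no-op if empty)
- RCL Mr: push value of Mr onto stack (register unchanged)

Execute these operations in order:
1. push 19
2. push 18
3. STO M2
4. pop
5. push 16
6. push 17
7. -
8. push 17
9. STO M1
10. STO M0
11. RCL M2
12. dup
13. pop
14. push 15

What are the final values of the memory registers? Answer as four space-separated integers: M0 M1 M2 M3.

After op 1 (push 19): stack=[19] mem=[0,0,0,0]
After op 2 (push 18): stack=[19,18] mem=[0,0,0,0]
After op 3 (STO M2): stack=[19] mem=[0,0,18,0]
After op 4 (pop): stack=[empty] mem=[0,0,18,0]
After op 5 (push 16): stack=[16] mem=[0,0,18,0]
After op 6 (push 17): stack=[16,17] mem=[0,0,18,0]
After op 7 (-): stack=[-1] mem=[0,0,18,0]
After op 8 (push 17): stack=[-1,17] mem=[0,0,18,0]
After op 9 (STO M1): stack=[-1] mem=[0,17,18,0]
After op 10 (STO M0): stack=[empty] mem=[-1,17,18,0]
After op 11 (RCL M2): stack=[18] mem=[-1,17,18,0]
After op 12 (dup): stack=[18,18] mem=[-1,17,18,0]
After op 13 (pop): stack=[18] mem=[-1,17,18,0]
After op 14 (push 15): stack=[18,15] mem=[-1,17,18,0]

Answer: -1 17 18 0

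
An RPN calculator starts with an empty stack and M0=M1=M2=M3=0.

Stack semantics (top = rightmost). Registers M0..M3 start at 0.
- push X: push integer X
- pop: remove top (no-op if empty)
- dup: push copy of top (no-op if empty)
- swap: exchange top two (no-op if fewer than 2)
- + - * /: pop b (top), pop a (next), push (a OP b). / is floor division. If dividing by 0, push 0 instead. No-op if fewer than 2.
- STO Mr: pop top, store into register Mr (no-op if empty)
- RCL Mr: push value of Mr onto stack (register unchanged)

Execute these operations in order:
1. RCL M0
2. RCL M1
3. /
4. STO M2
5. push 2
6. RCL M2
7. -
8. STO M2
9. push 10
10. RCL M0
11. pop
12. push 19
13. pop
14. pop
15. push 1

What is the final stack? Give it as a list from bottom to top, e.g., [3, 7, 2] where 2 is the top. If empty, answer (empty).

Answer: [1]

Derivation:
After op 1 (RCL M0): stack=[0] mem=[0,0,0,0]
After op 2 (RCL M1): stack=[0,0] mem=[0,0,0,0]
After op 3 (/): stack=[0] mem=[0,0,0,0]
After op 4 (STO M2): stack=[empty] mem=[0,0,0,0]
After op 5 (push 2): stack=[2] mem=[0,0,0,0]
After op 6 (RCL M2): stack=[2,0] mem=[0,0,0,0]
After op 7 (-): stack=[2] mem=[0,0,0,0]
After op 8 (STO M2): stack=[empty] mem=[0,0,2,0]
After op 9 (push 10): stack=[10] mem=[0,0,2,0]
After op 10 (RCL M0): stack=[10,0] mem=[0,0,2,0]
After op 11 (pop): stack=[10] mem=[0,0,2,0]
After op 12 (push 19): stack=[10,19] mem=[0,0,2,0]
After op 13 (pop): stack=[10] mem=[0,0,2,0]
After op 14 (pop): stack=[empty] mem=[0,0,2,0]
After op 15 (push 1): stack=[1] mem=[0,0,2,0]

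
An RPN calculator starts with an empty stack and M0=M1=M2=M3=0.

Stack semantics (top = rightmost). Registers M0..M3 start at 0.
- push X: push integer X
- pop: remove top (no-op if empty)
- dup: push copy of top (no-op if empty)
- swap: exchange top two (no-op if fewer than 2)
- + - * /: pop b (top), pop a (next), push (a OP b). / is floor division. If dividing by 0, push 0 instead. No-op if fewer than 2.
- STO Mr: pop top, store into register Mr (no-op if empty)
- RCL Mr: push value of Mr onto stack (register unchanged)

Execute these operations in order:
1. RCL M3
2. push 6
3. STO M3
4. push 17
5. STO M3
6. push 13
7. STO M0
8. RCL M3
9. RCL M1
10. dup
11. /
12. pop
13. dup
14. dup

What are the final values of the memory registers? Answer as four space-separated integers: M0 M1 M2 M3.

Answer: 13 0 0 17

Derivation:
After op 1 (RCL M3): stack=[0] mem=[0,0,0,0]
After op 2 (push 6): stack=[0,6] mem=[0,0,0,0]
After op 3 (STO M3): stack=[0] mem=[0,0,0,6]
After op 4 (push 17): stack=[0,17] mem=[0,0,0,6]
After op 5 (STO M3): stack=[0] mem=[0,0,0,17]
After op 6 (push 13): stack=[0,13] mem=[0,0,0,17]
After op 7 (STO M0): stack=[0] mem=[13,0,0,17]
After op 8 (RCL M3): stack=[0,17] mem=[13,0,0,17]
After op 9 (RCL M1): stack=[0,17,0] mem=[13,0,0,17]
After op 10 (dup): stack=[0,17,0,0] mem=[13,0,0,17]
After op 11 (/): stack=[0,17,0] mem=[13,0,0,17]
After op 12 (pop): stack=[0,17] mem=[13,0,0,17]
After op 13 (dup): stack=[0,17,17] mem=[13,0,0,17]
After op 14 (dup): stack=[0,17,17,17] mem=[13,0,0,17]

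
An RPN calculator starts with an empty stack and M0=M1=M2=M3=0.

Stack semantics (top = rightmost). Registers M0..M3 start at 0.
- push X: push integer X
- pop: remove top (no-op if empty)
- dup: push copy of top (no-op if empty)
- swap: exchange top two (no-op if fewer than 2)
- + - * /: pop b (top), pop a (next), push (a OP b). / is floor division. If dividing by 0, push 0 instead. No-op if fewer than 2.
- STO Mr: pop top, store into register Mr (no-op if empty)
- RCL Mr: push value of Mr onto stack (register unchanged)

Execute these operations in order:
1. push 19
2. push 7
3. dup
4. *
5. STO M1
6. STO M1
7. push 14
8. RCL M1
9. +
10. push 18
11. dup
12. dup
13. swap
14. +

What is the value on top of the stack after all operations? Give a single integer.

Answer: 36

Derivation:
After op 1 (push 19): stack=[19] mem=[0,0,0,0]
After op 2 (push 7): stack=[19,7] mem=[0,0,0,0]
After op 3 (dup): stack=[19,7,7] mem=[0,0,0,0]
After op 4 (*): stack=[19,49] mem=[0,0,0,0]
After op 5 (STO M1): stack=[19] mem=[0,49,0,0]
After op 6 (STO M1): stack=[empty] mem=[0,19,0,0]
After op 7 (push 14): stack=[14] mem=[0,19,0,0]
After op 8 (RCL M1): stack=[14,19] mem=[0,19,0,0]
After op 9 (+): stack=[33] mem=[0,19,0,0]
After op 10 (push 18): stack=[33,18] mem=[0,19,0,0]
After op 11 (dup): stack=[33,18,18] mem=[0,19,0,0]
After op 12 (dup): stack=[33,18,18,18] mem=[0,19,0,0]
After op 13 (swap): stack=[33,18,18,18] mem=[0,19,0,0]
After op 14 (+): stack=[33,18,36] mem=[0,19,0,0]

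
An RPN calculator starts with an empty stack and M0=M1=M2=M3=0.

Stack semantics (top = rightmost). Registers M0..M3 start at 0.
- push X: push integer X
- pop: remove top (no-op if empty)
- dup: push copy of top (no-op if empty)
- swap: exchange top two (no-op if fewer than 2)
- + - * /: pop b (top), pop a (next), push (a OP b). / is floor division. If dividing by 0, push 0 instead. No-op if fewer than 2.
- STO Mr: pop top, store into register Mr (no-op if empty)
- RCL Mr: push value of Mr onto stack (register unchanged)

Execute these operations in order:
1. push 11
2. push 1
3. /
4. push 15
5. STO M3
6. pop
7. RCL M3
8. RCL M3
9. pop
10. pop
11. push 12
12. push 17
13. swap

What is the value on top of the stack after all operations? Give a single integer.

Answer: 12

Derivation:
After op 1 (push 11): stack=[11] mem=[0,0,0,0]
After op 2 (push 1): stack=[11,1] mem=[0,0,0,0]
After op 3 (/): stack=[11] mem=[0,0,0,0]
After op 4 (push 15): stack=[11,15] mem=[0,0,0,0]
After op 5 (STO M3): stack=[11] mem=[0,0,0,15]
After op 6 (pop): stack=[empty] mem=[0,0,0,15]
After op 7 (RCL M3): stack=[15] mem=[0,0,0,15]
After op 8 (RCL M3): stack=[15,15] mem=[0,0,0,15]
After op 9 (pop): stack=[15] mem=[0,0,0,15]
After op 10 (pop): stack=[empty] mem=[0,0,0,15]
After op 11 (push 12): stack=[12] mem=[0,0,0,15]
After op 12 (push 17): stack=[12,17] mem=[0,0,0,15]
After op 13 (swap): stack=[17,12] mem=[0,0,0,15]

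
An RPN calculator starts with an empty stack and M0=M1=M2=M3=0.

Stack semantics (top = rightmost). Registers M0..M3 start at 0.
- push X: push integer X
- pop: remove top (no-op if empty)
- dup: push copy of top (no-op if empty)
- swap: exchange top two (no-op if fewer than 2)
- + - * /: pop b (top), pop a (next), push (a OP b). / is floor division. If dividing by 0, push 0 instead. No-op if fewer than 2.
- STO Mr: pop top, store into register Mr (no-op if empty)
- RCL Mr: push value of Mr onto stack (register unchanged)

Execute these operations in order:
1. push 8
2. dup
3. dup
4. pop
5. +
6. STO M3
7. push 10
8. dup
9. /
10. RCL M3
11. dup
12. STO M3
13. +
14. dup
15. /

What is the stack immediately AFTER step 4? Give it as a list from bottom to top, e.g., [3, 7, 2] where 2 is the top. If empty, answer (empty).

After op 1 (push 8): stack=[8] mem=[0,0,0,0]
After op 2 (dup): stack=[8,8] mem=[0,0,0,0]
After op 3 (dup): stack=[8,8,8] mem=[0,0,0,0]
After op 4 (pop): stack=[8,8] mem=[0,0,0,0]

[8, 8]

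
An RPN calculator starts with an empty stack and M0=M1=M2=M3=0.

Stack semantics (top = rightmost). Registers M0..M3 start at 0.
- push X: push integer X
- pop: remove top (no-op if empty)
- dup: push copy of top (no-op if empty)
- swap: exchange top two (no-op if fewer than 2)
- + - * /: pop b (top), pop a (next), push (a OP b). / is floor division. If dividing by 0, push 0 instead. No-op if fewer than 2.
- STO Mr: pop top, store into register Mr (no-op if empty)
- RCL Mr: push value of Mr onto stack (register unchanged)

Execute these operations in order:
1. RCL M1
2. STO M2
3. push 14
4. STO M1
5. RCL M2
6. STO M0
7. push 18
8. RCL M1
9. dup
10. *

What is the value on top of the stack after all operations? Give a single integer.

Answer: 196

Derivation:
After op 1 (RCL M1): stack=[0] mem=[0,0,0,0]
After op 2 (STO M2): stack=[empty] mem=[0,0,0,0]
After op 3 (push 14): stack=[14] mem=[0,0,0,0]
After op 4 (STO M1): stack=[empty] mem=[0,14,0,0]
After op 5 (RCL M2): stack=[0] mem=[0,14,0,0]
After op 6 (STO M0): stack=[empty] mem=[0,14,0,0]
After op 7 (push 18): stack=[18] mem=[0,14,0,0]
After op 8 (RCL M1): stack=[18,14] mem=[0,14,0,0]
After op 9 (dup): stack=[18,14,14] mem=[0,14,0,0]
After op 10 (*): stack=[18,196] mem=[0,14,0,0]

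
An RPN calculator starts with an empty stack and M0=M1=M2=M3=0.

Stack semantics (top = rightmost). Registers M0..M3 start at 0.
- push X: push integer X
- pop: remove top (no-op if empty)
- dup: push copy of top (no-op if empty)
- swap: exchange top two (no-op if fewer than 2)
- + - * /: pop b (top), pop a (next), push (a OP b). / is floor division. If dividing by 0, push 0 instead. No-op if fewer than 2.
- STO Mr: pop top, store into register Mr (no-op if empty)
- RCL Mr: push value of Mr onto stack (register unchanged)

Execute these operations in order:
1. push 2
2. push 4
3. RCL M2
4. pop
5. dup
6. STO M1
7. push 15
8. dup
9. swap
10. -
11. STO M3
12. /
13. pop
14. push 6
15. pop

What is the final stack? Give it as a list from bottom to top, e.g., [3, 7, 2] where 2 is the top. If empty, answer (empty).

Answer: (empty)

Derivation:
After op 1 (push 2): stack=[2] mem=[0,0,0,0]
After op 2 (push 4): stack=[2,4] mem=[0,0,0,0]
After op 3 (RCL M2): stack=[2,4,0] mem=[0,0,0,0]
After op 4 (pop): stack=[2,4] mem=[0,0,0,0]
After op 5 (dup): stack=[2,4,4] mem=[0,0,0,0]
After op 6 (STO M1): stack=[2,4] mem=[0,4,0,0]
After op 7 (push 15): stack=[2,4,15] mem=[0,4,0,0]
After op 8 (dup): stack=[2,4,15,15] mem=[0,4,0,0]
After op 9 (swap): stack=[2,4,15,15] mem=[0,4,0,0]
After op 10 (-): stack=[2,4,0] mem=[0,4,0,0]
After op 11 (STO M3): stack=[2,4] mem=[0,4,0,0]
After op 12 (/): stack=[0] mem=[0,4,0,0]
After op 13 (pop): stack=[empty] mem=[0,4,0,0]
After op 14 (push 6): stack=[6] mem=[0,4,0,0]
After op 15 (pop): stack=[empty] mem=[0,4,0,0]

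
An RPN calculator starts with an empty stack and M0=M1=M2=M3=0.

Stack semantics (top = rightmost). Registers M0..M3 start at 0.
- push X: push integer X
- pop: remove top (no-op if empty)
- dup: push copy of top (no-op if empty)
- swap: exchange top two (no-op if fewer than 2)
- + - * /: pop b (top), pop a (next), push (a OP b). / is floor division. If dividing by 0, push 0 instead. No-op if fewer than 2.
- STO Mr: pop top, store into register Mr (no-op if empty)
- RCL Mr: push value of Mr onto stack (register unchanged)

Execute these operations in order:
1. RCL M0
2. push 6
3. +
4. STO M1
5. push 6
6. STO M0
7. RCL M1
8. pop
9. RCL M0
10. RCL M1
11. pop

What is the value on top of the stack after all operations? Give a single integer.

After op 1 (RCL M0): stack=[0] mem=[0,0,0,0]
After op 2 (push 6): stack=[0,6] mem=[0,0,0,0]
After op 3 (+): stack=[6] mem=[0,0,0,0]
After op 4 (STO M1): stack=[empty] mem=[0,6,0,0]
After op 5 (push 6): stack=[6] mem=[0,6,0,0]
After op 6 (STO M0): stack=[empty] mem=[6,6,0,0]
After op 7 (RCL M1): stack=[6] mem=[6,6,0,0]
After op 8 (pop): stack=[empty] mem=[6,6,0,0]
After op 9 (RCL M0): stack=[6] mem=[6,6,0,0]
After op 10 (RCL M1): stack=[6,6] mem=[6,6,0,0]
After op 11 (pop): stack=[6] mem=[6,6,0,0]

Answer: 6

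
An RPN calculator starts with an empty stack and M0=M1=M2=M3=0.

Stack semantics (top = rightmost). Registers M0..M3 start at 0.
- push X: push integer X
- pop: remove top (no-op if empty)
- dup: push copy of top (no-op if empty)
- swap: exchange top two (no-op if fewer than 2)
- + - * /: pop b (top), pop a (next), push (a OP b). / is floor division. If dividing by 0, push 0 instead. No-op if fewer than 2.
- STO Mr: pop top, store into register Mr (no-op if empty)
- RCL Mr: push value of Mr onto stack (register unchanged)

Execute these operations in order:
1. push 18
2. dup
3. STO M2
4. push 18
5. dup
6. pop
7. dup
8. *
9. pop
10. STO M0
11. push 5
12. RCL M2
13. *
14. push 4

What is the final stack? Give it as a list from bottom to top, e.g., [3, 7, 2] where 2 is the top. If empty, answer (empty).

After op 1 (push 18): stack=[18] mem=[0,0,0,0]
After op 2 (dup): stack=[18,18] mem=[0,0,0,0]
After op 3 (STO M2): stack=[18] mem=[0,0,18,0]
After op 4 (push 18): stack=[18,18] mem=[0,0,18,0]
After op 5 (dup): stack=[18,18,18] mem=[0,0,18,0]
After op 6 (pop): stack=[18,18] mem=[0,0,18,0]
After op 7 (dup): stack=[18,18,18] mem=[0,0,18,0]
After op 8 (*): stack=[18,324] mem=[0,0,18,0]
After op 9 (pop): stack=[18] mem=[0,0,18,0]
After op 10 (STO M0): stack=[empty] mem=[18,0,18,0]
After op 11 (push 5): stack=[5] mem=[18,0,18,0]
After op 12 (RCL M2): stack=[5,18] mem=[18,0,18,0]
After op 13 (*): stack=[90] mem=[18,0,18,0]
After op 14 (push 4): stack=[90,4] mem=[18,0,18,0]

Answer: [90, 4]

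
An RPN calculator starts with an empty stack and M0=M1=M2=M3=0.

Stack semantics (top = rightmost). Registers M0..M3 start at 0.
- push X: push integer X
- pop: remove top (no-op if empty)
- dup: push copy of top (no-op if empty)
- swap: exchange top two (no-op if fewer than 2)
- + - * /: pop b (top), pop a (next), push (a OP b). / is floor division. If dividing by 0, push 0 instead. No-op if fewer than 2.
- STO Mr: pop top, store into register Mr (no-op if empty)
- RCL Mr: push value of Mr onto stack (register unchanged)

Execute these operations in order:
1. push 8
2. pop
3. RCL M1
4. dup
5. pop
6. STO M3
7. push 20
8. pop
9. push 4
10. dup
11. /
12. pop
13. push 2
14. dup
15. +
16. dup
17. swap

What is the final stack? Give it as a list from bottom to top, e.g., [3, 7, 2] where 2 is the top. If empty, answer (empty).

After op 1 (push 8): stack=[8] mem=[0,0,0,0]
After op 2 (pop): stack=[empty] mem=[0,0,0,0]
After op 3 (RCL M1): stack=[0] mem=[0,0,0,0]
After op 4 (dup): stack=[0,0] mem=[0,0,0,0]
After op 5 (pop): stack=[0] mem=[0,0,0,0]
After op 6 (STO M3): stack=[empty] mem=[0,0,0,0]
After op 7 (push 20): stack=[20] mem=[0,0,0,0]
After op 8 (pop): stack=[empty] mem=[0,0,0,0]
After op 9 (push 4): stack=[4] mem=[0,0,0,0]
After op 10 (dup): stack=[4,4] mem=[0,0,0,0]
After op 11 (/): stack=[1] mem=[0,0,0,0]
After op 12 (pop): stack=[empty] mem=[0,0,0,0]
After op 13 (push 2): stack=[2] mem=[0,0,0,0]
After op 14 (dup): stack=[2,2] mem=[0,0,0,0]
After op 15 (+): stack=[4] mem=[0,0,0,0]
After op 16 (dup): stack=[4,4] mem=[0,0,0,0]
After op 17 (swap): stack=[4,4] mem=[0,0,0,0]

Answer: [4, 4]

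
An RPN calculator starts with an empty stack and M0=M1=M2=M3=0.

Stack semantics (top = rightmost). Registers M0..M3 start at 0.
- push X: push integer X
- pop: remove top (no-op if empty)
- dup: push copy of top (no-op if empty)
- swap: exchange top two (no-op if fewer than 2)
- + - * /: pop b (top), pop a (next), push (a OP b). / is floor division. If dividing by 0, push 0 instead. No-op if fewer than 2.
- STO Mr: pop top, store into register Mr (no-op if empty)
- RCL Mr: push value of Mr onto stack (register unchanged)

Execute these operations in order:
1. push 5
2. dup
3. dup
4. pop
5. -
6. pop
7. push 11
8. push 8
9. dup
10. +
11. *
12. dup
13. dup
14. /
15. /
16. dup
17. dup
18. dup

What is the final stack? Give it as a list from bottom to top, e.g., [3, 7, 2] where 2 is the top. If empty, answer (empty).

Answer: [176, 176, 176, 176]

Derivation:
After op 1 (push 5): stack=[5] mem=[0,0,0,0]
After op 2 (dup): stack=[5,5] mem=[0,0,0,0]
After op 3 (dup): stack=[5,5,5] mem=[0,0,0,0]
After op 4 (pop): stack=[5,5] mem=[0,0,0,0]
After op 5 (-): stack=[0] mem=[0,0,0,0]
After op 6 (pop): stack=[empty] mem=[0,0,0,0]
After op 7 (push 11): stack=[11] mem=[0,0,0,0]
After op 8 (push 8): stack=[11,8] mem=[0,0,0,0]
After op 9 (dup): stack=[11,8,8] mem=[0,0,0,0]
After op 10 (+): stack=[11,16] mem=[0,0,0,0]
After op 11 (*): stack=[176] mem=[0,0,0,0]
After op 12 (dup): stack=[176,176] mem=[0,0,0,0]
After op 13 (dup): stack=[176,176,176] mem=[0,0,0,0]
After op 14 (/): stack=[176,1] mem=[0,0,0,0]
After op 15 (/): stack=[176] mem=[0,0,0,0]
After op 16 (dup): stack=[176,176] mem=[0,0,0,0]
After op 17 (dup): stack=[176,176,176] mem=[0,0,0,0]
After op 18 (dup): stack=[176,176,176,176] mem=[0,0,0,0]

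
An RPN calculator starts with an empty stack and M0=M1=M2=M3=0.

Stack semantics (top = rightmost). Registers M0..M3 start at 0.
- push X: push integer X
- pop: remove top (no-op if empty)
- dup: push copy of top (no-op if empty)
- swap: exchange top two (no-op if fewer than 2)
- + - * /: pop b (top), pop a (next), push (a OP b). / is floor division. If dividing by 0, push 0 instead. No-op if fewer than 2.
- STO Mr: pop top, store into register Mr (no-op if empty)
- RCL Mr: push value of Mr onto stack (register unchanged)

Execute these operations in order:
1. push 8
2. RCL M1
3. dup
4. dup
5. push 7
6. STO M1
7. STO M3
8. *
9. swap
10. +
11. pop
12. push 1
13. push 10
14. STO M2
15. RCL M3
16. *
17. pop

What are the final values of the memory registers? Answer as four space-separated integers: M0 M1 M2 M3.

Answer: 0 7 10 0

Derivation:
After op 1 (push 8): stack=[8] mem=[0,0,0,0]
After op 2 (RCL M1): stack=[8,0] mem=[0,0,0,0]
After op 3 (dup): stack=[8,0,0] mem=[0,0,0,0]
After op 4 (dup): stack=[8,0,0,0] mem=[0,0,0,0]
After op 5 (push 7): stack=[8,0,0,0,7] mem=[0,0,0,0]
After op 6 (STO M1): stack=[8,0,0,0] mem=[0,7,0,0]
After op 7 (STO M3): stack=[8,0,0] mem=[0,7,0,0]
After op 8 (*): stack=[8,0] mem=[0,7,0,0]
After op 9 (swap): stack=[0,8] mem=[0,7,0,0]
After op 10 (+): stack=[8] mem=[0,7,0,0]
After op 11 (pop): stack=[empty] mem=[0,7,0,0]
After op 12 (push 1): stack=[1] mem=[0,7,0,0]
After op 13 (push 10): stack=[1,10] mem=[0,7,0,0]
After op 14 (STO M2): stack=[1] mem=[0,7,10,0]
After op 15 (RCL M3): stack=[1,0] mem=[0,7,10,0]
After op 16 (*): stack=[0] mem=[0,7,10,0]
After op 17 (pop): stack=[empty] mem=[0,7,10,0]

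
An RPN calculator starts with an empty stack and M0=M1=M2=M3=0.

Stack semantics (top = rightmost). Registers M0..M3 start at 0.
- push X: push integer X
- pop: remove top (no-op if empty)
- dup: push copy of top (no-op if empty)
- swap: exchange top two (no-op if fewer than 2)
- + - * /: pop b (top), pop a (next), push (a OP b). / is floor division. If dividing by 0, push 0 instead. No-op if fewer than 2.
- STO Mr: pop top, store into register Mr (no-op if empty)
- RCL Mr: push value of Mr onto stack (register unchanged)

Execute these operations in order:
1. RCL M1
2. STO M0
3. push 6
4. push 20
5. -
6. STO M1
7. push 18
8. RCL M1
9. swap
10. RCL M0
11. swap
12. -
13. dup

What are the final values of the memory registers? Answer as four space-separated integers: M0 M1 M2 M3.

Answer: 0 -14 0 0

Derivation:
After op 1 (RCL M1): stack=[0] mem=[0,0,0,0]
After op 2 (STO M0): stack=[empty] mem=[0,0,0,0]
After op 3 (push 6): stack=[6] mem=[0,0,0,0]
After op 4 (push 20): stack=[6,20] mem=[0,0,0,0]
After op 5 (-): stack=[-14] mem=[0,0,0,0]
After op 6 (STO M1): stack=[empty] mem=[0,-14,0,0]
After op 7 (push 18): stack=[18] mem=[0,-14,0,0]
After op 8 (RCL M1): stack=[18,-14] mem=[0,-14,0,0]
After op 9 (swap): stack=[-14,18] mem=[0,-14,0,0]
After op 10 (RCL M0): stack=[-14,18,0] mem=[0,-14,0,0]
After op 11 (swap): stack=[-14,0,18] mem=[0,-14,0,0]
After op 12 (-): stack=[-14,-18] mem=[0,-14,0,0]
After op 13 (dup): stack=[-14,-18,-18] mem=[0,-14,0,0]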